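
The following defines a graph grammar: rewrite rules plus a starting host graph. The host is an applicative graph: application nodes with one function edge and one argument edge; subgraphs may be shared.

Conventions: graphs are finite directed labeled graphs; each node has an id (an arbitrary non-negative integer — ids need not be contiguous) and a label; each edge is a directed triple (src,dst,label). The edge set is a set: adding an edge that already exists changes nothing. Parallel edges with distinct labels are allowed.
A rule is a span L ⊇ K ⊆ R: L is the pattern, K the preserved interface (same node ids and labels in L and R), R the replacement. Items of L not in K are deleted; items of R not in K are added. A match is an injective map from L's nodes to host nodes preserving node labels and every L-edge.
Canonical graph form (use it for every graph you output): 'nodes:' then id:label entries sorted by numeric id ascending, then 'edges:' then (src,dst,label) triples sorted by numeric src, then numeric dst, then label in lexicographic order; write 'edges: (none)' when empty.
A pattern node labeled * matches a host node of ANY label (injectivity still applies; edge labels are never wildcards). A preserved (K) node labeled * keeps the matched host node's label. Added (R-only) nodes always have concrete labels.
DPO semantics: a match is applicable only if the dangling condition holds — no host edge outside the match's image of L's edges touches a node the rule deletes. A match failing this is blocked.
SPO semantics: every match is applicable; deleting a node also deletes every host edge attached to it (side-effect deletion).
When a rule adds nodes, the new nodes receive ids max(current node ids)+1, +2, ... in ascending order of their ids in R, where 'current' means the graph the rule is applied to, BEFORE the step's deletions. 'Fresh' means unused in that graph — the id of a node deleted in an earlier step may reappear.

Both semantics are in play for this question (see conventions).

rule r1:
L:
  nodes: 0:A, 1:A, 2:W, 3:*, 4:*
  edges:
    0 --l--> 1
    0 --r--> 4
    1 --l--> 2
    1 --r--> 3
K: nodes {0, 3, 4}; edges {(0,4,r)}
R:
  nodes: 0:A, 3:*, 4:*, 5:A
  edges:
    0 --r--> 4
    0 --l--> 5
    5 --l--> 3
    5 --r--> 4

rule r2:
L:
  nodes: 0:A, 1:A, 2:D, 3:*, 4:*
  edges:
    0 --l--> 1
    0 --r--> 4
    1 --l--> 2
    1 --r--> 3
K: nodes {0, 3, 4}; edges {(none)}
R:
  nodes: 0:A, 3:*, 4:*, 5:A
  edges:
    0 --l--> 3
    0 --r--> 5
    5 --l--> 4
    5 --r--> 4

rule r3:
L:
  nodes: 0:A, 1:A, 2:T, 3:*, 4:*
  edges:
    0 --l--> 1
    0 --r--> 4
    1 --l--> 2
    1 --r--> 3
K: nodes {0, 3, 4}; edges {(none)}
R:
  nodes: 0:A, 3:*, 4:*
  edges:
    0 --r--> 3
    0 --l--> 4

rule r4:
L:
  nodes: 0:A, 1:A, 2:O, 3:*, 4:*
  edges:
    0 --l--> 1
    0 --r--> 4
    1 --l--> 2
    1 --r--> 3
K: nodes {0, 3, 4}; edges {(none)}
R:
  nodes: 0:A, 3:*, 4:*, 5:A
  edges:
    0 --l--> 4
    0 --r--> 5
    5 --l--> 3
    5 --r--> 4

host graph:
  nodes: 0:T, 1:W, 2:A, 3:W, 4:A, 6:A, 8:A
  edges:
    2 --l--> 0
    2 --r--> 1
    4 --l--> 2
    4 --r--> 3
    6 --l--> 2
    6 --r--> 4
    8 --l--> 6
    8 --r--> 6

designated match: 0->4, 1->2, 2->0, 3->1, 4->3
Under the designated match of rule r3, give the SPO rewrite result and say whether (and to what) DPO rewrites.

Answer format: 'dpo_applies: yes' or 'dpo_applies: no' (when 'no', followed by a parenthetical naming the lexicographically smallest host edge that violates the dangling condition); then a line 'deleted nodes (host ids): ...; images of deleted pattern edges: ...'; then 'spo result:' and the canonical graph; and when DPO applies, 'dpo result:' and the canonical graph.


dpo_applies: no
(the rule deletes node 2, which keeps host edge (6,2,l) outside the match image — the dangling condition fails, DPO blocks; SPO proceeds and side-deletes such edges)
deleted nodes (host ids): 0, 2; images of deleted pattern edges: (2,0,l); (2,1,r); (4,2,l); (4,3,r)
spo result:
nodes: 1:W, 3:W, 4:A, 6:A, 8:A
edges: (4,1,r); (4,3,l); (6,4,r); (8,6,l); (8,6,r)


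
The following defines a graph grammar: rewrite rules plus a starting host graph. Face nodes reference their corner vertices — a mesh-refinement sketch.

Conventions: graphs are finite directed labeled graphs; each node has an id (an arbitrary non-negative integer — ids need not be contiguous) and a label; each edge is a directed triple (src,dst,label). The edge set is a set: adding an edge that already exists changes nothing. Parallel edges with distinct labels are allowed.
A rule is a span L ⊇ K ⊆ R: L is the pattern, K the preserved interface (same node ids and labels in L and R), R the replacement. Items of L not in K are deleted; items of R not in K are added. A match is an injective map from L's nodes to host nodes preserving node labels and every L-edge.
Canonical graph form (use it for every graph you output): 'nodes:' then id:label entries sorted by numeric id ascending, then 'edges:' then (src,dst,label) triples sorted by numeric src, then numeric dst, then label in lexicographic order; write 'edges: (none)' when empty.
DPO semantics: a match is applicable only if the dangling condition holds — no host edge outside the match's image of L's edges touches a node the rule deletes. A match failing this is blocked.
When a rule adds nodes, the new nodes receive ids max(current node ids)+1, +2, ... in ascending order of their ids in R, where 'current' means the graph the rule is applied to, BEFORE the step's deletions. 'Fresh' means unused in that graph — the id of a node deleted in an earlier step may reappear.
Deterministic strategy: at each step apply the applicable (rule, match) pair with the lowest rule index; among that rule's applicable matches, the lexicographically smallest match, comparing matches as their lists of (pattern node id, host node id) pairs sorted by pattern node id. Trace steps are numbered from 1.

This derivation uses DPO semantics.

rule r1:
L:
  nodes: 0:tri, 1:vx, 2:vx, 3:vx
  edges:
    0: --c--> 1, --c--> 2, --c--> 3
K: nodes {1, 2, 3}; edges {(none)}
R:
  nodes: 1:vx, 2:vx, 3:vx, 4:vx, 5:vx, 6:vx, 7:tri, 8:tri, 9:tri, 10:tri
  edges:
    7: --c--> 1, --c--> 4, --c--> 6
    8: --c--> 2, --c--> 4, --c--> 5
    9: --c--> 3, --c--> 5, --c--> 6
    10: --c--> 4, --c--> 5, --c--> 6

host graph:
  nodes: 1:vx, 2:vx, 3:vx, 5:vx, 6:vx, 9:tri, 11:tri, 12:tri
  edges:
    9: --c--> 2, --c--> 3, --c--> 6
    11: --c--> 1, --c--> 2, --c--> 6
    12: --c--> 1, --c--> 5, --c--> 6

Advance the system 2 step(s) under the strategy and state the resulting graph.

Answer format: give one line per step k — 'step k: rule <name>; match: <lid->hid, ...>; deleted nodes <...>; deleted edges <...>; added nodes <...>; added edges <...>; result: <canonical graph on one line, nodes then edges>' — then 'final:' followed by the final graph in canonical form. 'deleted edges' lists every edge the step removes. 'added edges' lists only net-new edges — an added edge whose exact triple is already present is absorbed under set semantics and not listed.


step 1: rule r1; match: 0->9, 1->2, 2->3, 3->6; deleted nodes 9; deleted edges (9,2,c); (9,3,c); (9,6,c); added nodes 13, 14, 15, 16, 17, 18, 19; added edges (16,2,c); (16,13,c); (16,15,c); (17,3,c); (17,13,c); (17,14,c); (18,6,c); (18,14,c); (18,15,c); (19,13,c); (19,14,c); (19,15,c); result: nodes: 1:vx, 2:vx, 3:vx, 5:vx, 6:vx, 11:tri, 12:tri, 13:vx, 14:vx, 15:vx, 16:tri, 17:tri, 18:tri, 19:tri edges: (11,1,c); (11,2,c); (11,6,c); (12,1,c); (12,5,c); (12,6,c); (16,2,c); (16,13,c); (16,15,c); (17,3,c); (17,13,c); (17,14,c); (18,6,c); (18,14,c); (18,15,c); (19,13,c); (19,14,c); (19,15,c)
step 2: rule r1; match: 0->11, 1->1, 2->2, 3->6; deleted nodes 11; deleted edges (11,1,c); (11,2,c); (11,6,c); added nodes 20, 21, 22, 23, 24, 25, 26; added edges (23,1,c); (23,20,c); (23,22,c); (24,2,c); (24,20,c); (24,21,c); (25,6,c); (25,21,c); (25,22,c); (26,20,c); (26,21,c); (26,22,c); result: nodes: 1:vx, 2:vx, 3:vx, 5:vx, 6:vx, 12:tri, 13:vx, 14:vx, 15:vx, 16:tri, 17:tri, 18:tri, 19:tri, 20:vx, 21:vx, 22:vx, 23:tri, 24:tri, 25:tri, 26:tri edges: (12,1,c); (12,5,c); (12,6,c); (16,2,c); (16,13,c); (16,15,c); (17,3,c); (17,13,c); (17,14,c); (18,6,c); (18,14,c); (18,15,c); (19,13,c); (19,14,c); (19,15,c); (23,1,c); (23,20,c); (23,22,c); (24,2,c); (24,20,c); (24,21,c); (25,6,c); (25,21,c); (25,22,c); (26,20,c); (26,21,c); (26,22,c)
final:
nodes: 1:vx, 2:vx, 3:vx, 5:vx, 6:vx, 12:tri, 13:vx, 14:vx, 15:vx, 16:tri, 17:tri, 18:tri, 19:tri, 20:vx, 21:vx, 22:vx, 23:tri, 24:tri, 25:tri, 26:tri
edges: (12,1,c); (12,5,c); (12,6,c); (16,2,c); (16,13,c); (16,15,c); (17,3,c); (17,13,c); (17,14,c); (18,6,c); (18,14,c); (18,15,c); (19,13,c); (19,14,c); (19,15,c); (23,1,c); (23,20,c); (23,22,c); (24,2,c); (24,20,c); (24,21,c); (25,6,c); (25,21,c); (25,22,c); (26,20,c); (26,21,c); (26,22,c)


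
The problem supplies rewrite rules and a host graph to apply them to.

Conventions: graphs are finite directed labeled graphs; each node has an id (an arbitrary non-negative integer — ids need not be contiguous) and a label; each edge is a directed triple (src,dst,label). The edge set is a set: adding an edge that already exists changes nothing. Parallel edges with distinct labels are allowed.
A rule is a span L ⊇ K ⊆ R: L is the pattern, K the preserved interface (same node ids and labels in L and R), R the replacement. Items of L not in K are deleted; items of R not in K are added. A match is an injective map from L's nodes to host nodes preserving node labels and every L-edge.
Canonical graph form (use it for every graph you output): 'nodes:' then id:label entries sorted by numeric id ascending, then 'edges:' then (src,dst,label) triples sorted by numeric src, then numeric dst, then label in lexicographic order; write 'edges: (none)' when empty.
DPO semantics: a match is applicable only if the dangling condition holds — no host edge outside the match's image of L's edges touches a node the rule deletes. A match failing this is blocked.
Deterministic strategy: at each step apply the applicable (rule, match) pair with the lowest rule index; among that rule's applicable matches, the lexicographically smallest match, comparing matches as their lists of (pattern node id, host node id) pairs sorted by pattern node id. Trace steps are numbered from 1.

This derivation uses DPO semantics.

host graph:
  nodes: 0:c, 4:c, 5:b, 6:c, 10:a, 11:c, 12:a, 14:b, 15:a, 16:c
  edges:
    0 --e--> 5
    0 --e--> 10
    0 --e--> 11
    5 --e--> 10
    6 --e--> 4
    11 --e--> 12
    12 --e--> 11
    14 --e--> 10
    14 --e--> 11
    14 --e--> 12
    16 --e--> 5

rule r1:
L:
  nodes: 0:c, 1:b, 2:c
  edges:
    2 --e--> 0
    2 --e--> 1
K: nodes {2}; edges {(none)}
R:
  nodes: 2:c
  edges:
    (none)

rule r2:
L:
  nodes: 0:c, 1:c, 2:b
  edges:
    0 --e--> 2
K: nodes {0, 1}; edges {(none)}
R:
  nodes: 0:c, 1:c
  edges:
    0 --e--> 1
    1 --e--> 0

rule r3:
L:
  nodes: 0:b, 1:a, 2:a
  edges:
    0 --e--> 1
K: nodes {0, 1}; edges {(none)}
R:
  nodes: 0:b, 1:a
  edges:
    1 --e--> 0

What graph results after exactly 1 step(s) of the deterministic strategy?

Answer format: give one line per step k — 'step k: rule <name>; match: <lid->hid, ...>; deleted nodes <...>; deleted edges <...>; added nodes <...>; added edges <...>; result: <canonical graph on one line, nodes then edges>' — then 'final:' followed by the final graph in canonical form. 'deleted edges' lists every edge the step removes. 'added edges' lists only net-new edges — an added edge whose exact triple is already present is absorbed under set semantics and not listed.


step 1: rule r3; match: 0->5, 1->10, 2->15; deleted nodes 15; deleted edges (5,10,e); added nodes (none); added edges (10,5,e); result: nodes: 0:c, 4:c, 5:b, 6:c, 10:a, 11:c, 12:a, 14:b, 16:c edges: (0,5,e); (0,10,e); (0,11,e); (6,4,e); (10,5,e); (11,12,e); (12,11,e); (14,10,e); (14,11,e); (14,12,e); (16,5,e)
final:
nodes: 0:c, 4:c, 5:b, 6:c, 10:a, 11:c, 12:a, 14:b, 16:c
edges: (0,5,e); (0,10,e); (0,11,e); (6,4,e); (10,5,e); (11,12,e); (12,11,e); (14,10,e); (14,11,e); (14,12,e); (16,5,e)


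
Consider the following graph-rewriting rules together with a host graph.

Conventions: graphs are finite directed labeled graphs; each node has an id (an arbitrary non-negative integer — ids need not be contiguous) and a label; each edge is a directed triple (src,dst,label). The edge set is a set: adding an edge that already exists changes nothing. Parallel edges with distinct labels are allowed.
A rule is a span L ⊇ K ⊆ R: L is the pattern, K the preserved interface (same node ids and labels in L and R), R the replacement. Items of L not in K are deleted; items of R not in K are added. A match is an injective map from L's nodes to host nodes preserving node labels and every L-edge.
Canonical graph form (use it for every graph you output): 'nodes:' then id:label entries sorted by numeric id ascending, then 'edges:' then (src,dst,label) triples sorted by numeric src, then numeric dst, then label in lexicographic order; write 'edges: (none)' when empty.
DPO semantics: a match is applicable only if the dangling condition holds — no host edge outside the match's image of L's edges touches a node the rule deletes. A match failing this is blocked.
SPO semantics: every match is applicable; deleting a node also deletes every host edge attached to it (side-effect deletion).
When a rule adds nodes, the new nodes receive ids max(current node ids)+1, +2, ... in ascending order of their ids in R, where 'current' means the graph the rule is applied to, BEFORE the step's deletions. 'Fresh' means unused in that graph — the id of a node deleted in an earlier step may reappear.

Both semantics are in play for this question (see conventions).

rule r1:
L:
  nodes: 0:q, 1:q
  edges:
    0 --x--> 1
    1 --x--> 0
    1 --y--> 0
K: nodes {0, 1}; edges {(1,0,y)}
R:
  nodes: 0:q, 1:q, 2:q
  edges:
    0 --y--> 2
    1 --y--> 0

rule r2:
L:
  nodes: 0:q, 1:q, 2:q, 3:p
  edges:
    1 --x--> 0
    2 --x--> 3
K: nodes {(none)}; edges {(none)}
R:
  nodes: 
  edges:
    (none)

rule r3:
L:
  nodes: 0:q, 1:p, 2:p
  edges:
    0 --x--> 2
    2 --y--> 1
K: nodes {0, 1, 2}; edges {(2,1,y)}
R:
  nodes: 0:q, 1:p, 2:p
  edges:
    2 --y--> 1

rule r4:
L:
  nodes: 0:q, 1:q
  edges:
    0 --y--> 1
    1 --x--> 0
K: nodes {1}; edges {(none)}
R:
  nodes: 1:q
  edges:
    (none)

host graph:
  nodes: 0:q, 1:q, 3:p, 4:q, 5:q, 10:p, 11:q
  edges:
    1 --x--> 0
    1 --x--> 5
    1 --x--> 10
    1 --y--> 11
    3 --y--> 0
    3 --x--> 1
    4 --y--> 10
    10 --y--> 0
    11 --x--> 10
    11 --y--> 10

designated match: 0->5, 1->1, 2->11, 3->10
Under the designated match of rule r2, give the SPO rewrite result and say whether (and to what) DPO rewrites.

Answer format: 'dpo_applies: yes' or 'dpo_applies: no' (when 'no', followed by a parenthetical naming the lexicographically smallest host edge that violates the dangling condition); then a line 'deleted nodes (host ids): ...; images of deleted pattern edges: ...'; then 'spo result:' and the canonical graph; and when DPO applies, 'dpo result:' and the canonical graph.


dpo_applies: no
(the rule deletes node 1, which keeps host edge (1,0,x) outside the match image — the dangling condition fails, DPO blocks; SPO proceeds and side-deletes such edges)
deleted nodes (host ids): 1, 5, 10, 11; images of deleted pattern edges: (1,5,x); (11,10,x)
spo result:
nodes: 0:q, 3:p, 4:q
edges: (3,0,y)


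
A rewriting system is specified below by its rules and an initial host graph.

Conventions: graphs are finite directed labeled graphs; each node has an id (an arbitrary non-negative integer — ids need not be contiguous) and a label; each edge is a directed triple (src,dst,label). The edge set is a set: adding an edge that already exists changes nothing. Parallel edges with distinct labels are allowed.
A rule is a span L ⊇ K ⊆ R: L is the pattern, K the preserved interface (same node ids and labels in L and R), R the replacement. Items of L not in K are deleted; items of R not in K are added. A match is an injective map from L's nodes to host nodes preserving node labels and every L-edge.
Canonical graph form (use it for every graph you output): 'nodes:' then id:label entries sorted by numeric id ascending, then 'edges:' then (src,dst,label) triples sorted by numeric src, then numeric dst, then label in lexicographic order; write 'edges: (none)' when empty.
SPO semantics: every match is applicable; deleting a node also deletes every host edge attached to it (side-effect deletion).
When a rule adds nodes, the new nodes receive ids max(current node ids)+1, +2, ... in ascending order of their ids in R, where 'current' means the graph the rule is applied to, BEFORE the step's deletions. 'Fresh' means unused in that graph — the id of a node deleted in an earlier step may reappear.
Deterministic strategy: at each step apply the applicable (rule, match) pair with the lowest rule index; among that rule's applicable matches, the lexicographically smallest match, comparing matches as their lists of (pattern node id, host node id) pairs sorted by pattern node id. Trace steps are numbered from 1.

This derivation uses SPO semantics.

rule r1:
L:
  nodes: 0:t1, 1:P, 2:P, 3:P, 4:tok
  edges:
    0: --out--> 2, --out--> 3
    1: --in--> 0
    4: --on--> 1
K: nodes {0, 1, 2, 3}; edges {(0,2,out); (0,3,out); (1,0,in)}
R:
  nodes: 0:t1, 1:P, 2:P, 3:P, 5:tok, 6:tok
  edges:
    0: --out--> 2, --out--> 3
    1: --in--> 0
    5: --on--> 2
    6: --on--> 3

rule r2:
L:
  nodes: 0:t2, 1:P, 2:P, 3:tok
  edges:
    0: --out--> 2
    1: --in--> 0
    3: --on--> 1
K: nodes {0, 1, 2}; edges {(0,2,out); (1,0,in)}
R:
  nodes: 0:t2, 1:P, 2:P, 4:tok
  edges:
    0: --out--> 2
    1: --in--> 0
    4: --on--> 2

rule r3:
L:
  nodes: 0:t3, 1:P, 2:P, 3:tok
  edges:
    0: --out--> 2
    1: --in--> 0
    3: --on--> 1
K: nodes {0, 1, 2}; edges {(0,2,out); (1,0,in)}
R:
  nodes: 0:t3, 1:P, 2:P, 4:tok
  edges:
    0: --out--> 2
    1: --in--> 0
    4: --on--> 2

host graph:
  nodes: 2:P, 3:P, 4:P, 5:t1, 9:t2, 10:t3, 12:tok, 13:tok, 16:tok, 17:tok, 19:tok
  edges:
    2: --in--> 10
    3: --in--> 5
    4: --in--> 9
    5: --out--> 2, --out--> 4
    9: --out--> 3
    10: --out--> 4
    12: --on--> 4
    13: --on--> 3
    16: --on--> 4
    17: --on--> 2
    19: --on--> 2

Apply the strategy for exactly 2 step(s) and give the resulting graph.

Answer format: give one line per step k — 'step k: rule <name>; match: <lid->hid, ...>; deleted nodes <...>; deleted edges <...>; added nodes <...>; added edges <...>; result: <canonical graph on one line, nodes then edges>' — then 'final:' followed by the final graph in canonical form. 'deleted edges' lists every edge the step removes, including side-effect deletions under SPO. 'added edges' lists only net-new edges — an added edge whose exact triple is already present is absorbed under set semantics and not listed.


step 1: rule r1; match: 0->5, 1->3, 2->2, 3->4, 4->13; deleted nodes 13; deleted edges (13,3,on); added nodes 20, 21; added edges (20,2,on); (21,4,on); result: nodes: 2:P, 3:P, 4:P, 5:t1, 9:t2, 10:t3, 12:tok, 16:tok, 17:tok, 19:tok, 20:tok, 21:tok edges: (2,10,in); (3,5,in); (4,9,in); (5,2,out); (5,4,out); (9,3,out); (10,4,out); (12,4,on); (16,4,on); (17,2,on); (19,2,on); (20,2,on); (21,4,on)
step 2: rule r2; match: 0->9, 1->4, 2->3, 3->12; deleted nodes 12; deleted edges (12,4,on); added nodes 22; added edges (22,3,on); result: nodes: 2:P, 3:P, 4:P, 5:t1, 9:t2, 10:t3, 16:tok, 17:tok, 19:tok, 20:tok, 21:tok, 22:tok edges: (2,10,in); (3,5,in); (4,9,in); (5,2,out); (5,4,out); (9,3,out); (10,4,out); (16,4,on); (17,2,on); (19,2,on); (20,2,on); (21,4,on); (22,3,on)
final:
nodes: 2:P, 3:P, 4:P, 5:t1, 9:t2, 10:t3, 16:tok, 17:tok, 19:tok, 20:tok, 21:tok, 22:tok
edges: (2,10,in); (3,5,in); (4,9,in); (5,2,out); (5,4,out); (9,3,out); (10,4,out); (16,4,on); (17,2,on); (19,2,on); (20,2,on); (21,4,on); (22,3,on)


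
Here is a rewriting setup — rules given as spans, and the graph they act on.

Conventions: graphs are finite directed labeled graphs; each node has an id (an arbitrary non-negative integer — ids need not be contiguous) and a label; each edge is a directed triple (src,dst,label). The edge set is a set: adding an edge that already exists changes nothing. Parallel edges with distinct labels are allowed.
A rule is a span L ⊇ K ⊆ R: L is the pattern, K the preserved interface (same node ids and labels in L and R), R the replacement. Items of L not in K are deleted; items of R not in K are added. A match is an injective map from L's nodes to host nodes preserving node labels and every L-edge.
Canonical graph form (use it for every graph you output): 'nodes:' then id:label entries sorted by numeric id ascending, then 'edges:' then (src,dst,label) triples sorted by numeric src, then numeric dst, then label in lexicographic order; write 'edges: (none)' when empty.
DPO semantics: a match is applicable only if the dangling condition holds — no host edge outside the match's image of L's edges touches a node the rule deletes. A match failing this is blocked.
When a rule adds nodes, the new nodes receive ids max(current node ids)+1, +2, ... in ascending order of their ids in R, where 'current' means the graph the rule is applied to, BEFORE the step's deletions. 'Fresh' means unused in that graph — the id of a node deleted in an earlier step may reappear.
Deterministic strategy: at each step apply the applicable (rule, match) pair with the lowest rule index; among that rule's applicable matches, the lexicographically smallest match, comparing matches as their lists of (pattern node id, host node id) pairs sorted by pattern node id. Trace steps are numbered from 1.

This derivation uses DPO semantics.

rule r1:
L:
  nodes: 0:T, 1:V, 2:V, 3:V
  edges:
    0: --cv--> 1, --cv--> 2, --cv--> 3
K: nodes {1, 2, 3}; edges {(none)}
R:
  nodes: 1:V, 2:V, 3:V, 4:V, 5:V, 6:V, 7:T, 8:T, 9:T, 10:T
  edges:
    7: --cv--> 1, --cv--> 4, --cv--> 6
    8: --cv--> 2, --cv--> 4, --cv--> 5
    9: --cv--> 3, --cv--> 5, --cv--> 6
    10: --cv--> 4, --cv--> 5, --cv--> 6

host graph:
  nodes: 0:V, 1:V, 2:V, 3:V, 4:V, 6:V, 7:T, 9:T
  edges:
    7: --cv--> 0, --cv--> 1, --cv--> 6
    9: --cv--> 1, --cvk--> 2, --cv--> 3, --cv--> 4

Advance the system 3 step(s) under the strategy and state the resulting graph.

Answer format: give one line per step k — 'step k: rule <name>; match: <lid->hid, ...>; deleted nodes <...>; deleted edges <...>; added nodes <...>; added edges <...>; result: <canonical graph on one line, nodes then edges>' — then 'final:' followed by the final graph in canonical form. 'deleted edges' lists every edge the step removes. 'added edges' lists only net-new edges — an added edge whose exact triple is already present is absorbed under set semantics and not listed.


step 1: rule r1; match: 0->7, 1->0, 2->1, 3->6; deleted nodes 7; deleted edges (7,0,cv); (7,1,cv); (7,6,cv); added nodes 10, 11, 12, 13, 14, 15, 16; added edges (13,0,cv); (13,10,cv); (13,12,cv); (14,1,cv); (14,10,cv); (14,11,cv); (15,6,cv); (15,11,cv); (15,12,cv); (16,10,cv); (16,11,cv); (16,12,cv); result: nodes: 0:V, 1:V, 2:V, 3:V, 4:V, 6:V, 9:T, 10:V, 11:V, 12:V, 13:T, 14:T, 15:T, 16:T edges: (9,1,cv); (9,2,cvk); (9,3,cv); (9,4,cv); (13,0,cv); (13,10,cv); (13,12,cv); (14,1,cv); (14,10,cv); (14,11,cv); (15,6,cv); (15,11,cv); (15,12,cv); (16,10,cv); (16,11,cv); (16,12,cv)
step 2: rule r1; match: 0->13, 1->0, 2->10, 3->12; deleted nodes 13; deleted edges (13,0,cv); (13,10,cv); (13,12,cv); added nodes 17, 18, 19, 20, 21, 22, 23; added edges (20,0,cv); (20,17,cv); (20,19,cv); (21,10,cv); (21,17,cv); (21,18,cv); (22,12,cv); (22,18,cv); (22,19,cv); (23,17,cv); (23,18,cv); (23,19,cv); result: nodes: 0:V, 1:V, 2:V, 3:V, 4:V, 6:V, 9:T, 10:V, 11:V, 12:V, 14:T, 15:T, 16:T, 17:V, 18:V, 19:V, 20:T, 21:T, 22:T, 23:T edges: (9,1,cv); (9,2,cvk); (9,3,cv); (9,4,cv); (14,1,cv); (14,10,cv); (14,11,cv); (15,6,cv); (15,11,cv); (15,12,cv); (16,10,cv); (16,11,cv); (16,12,cv); (20,0,cv); (20,17,cv); (20,19,cv); (21,10,cv); (21,17,cv); (21,18,cv); (22,12,cv); (22,18,cv); (22,19,cv); (23,17,cv); (23,18,cv); (23,19,cv)
step 3: rule r1; match: 0->14, 1->1, 2->10, 3->11; deleted nodes 14; deleted edges (14,1,cv); (14,10,cv); (14,11,cv); added nodes 24, 25, 26, 27, 28, 29, 30; added edges (27,1,cv); (27,24,cv); (27,26,cv); (28,10,cv); (28,24,cv); (28,25,cv); (29,11,cv); (29,25,cv); (29,26,cv); (30,24,cv); (30,25,cv); (30,26,cv); result: nodes: 0:V, 1:V, 2:V, 3:V, 4:V, 6:V, 9:T, 10:V, 11:V, 12:V, 15:T, 16:T, 17:V, 18:V, 19:V, 20:T, 21:T, 22:T, 23:T, 24:V, 25:V, 26:V, 27:T, 28:T, 29:T, 30:T edges: (9,1,cv); (9,2,cvk); (9,3,cv); (9,4,cv); (15,6,cv); (15,11,cv); (15,12,cv); (16,10,cv); (16,11,cv); (16,12,cv); (20,0,cv); (20,17,cv); (20,19,cv); (21,10,cv); (21,17,cv); (21,18,cv); (22,12,cv); (22,18,cv); (22,19,cv); (23,17,cv); (23,18,cv); (23,19,cv); (27,1,cv); (27,24,cv); (27,26,cv); (28,10,cv); (28,24,cv); (28,25,cv); (29,11,cv); (29,25,cv); (29,26,cv); (30,24,cv); (30,25,cv); (30,26,cv)
final:
nodes: 0:V, 1:V, 2:V, 3:V, 4:V, 6:V, 9:T, 10:V, 11:V, 12:V, 15:T, 16:T, 17:V, 18:V, 19:V, 20:T, 21:T, 22:T, 23:T, 24:V, 25:V, 26:V, 27:T, 28:T, 29:T, 30:T
edges: (9,1,cv); (9,2,cvk); (9,3,cv); (9,4,cv); (15,6,cv); (15,11,cv); (15,12,cv); (16,10,cv); (16,11,cv); (16,12,cv); (20,0,cv); (20,17,cv); (20,19,cv); (21,10,cv); (21,17,cv); (21,18,cv); (22,12,cv); (22,18,cv); (22,19,cv); (23,17,cv); (23,18,cv); (23,19,cv); (27,1,cv); (27,24,cv); (27,26,cv); (28,10,cv); (28,24,cv); (28,25,cv); (29,11,cv); (29,25,cv); (29,26,cv); (30,24,cv); (30,25,cv); (30,26,cv)


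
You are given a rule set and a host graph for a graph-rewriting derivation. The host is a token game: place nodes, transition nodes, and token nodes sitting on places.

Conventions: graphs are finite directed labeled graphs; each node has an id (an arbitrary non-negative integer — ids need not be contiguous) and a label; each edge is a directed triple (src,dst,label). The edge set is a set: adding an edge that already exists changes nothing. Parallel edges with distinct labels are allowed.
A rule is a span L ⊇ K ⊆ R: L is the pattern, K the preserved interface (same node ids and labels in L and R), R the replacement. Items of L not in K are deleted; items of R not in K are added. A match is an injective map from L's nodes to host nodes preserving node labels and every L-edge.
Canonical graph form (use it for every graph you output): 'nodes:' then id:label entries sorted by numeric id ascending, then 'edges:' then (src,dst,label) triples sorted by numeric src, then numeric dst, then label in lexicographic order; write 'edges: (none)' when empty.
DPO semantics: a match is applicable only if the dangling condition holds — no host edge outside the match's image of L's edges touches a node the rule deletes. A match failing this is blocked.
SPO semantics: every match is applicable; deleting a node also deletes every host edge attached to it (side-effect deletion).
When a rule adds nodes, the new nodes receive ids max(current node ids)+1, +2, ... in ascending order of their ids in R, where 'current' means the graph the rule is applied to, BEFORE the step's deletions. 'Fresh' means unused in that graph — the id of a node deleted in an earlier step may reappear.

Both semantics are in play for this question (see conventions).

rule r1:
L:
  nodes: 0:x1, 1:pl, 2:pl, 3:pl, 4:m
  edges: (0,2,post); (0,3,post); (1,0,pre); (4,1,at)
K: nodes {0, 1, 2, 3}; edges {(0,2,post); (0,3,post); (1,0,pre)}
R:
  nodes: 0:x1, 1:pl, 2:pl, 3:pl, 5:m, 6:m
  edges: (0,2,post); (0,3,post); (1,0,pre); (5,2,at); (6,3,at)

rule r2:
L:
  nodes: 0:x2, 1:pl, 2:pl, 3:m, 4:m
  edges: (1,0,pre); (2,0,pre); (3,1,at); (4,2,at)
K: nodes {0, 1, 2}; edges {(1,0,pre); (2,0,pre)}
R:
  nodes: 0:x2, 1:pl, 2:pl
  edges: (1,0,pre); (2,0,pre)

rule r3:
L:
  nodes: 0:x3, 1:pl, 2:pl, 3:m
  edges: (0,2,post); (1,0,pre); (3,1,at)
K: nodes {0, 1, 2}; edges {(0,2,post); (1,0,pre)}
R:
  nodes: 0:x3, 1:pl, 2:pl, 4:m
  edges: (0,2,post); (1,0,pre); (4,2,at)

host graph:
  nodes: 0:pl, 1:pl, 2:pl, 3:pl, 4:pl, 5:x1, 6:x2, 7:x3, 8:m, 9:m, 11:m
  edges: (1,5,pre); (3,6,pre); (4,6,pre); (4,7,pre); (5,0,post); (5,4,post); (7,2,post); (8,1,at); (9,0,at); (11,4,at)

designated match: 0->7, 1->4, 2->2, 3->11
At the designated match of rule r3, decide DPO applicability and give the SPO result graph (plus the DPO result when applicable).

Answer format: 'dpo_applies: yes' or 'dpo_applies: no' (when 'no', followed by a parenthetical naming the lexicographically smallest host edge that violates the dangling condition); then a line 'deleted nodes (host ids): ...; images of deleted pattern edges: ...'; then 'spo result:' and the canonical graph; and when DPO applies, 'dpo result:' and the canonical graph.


dpo_applies: yes
deleted nodes (host ids): 11; images of deleted pattern edges: (11,4,at)
spo result:
nodes: 0:pl, 1:pl, 2:pl, 3:pl, 4:pl, 5:x1, 6:x2, 7:x3, 8:m, 9:m, 12:m
edges: (1,5,pre); (3,6,pre); (4,6,pre); (4,7,pre); (5,0,post); (5,4,post); (7,2,post); (8,1,at); (9,0,at); (12,2,at)
dpo result:
nodes: 0:pl, 1:pl, 2:pl, 3:pl, 4:pl, 5:x1, 6:x2, 7:x3, 8:m, 9:m, 12:m
edges: (1,5,pre); (3,6,pre); (4,6,pre); (4,7,pre); (5,0,post); (5,4,post); (7,2,post); (8,1,at); (9,0,at); (12,2,at)


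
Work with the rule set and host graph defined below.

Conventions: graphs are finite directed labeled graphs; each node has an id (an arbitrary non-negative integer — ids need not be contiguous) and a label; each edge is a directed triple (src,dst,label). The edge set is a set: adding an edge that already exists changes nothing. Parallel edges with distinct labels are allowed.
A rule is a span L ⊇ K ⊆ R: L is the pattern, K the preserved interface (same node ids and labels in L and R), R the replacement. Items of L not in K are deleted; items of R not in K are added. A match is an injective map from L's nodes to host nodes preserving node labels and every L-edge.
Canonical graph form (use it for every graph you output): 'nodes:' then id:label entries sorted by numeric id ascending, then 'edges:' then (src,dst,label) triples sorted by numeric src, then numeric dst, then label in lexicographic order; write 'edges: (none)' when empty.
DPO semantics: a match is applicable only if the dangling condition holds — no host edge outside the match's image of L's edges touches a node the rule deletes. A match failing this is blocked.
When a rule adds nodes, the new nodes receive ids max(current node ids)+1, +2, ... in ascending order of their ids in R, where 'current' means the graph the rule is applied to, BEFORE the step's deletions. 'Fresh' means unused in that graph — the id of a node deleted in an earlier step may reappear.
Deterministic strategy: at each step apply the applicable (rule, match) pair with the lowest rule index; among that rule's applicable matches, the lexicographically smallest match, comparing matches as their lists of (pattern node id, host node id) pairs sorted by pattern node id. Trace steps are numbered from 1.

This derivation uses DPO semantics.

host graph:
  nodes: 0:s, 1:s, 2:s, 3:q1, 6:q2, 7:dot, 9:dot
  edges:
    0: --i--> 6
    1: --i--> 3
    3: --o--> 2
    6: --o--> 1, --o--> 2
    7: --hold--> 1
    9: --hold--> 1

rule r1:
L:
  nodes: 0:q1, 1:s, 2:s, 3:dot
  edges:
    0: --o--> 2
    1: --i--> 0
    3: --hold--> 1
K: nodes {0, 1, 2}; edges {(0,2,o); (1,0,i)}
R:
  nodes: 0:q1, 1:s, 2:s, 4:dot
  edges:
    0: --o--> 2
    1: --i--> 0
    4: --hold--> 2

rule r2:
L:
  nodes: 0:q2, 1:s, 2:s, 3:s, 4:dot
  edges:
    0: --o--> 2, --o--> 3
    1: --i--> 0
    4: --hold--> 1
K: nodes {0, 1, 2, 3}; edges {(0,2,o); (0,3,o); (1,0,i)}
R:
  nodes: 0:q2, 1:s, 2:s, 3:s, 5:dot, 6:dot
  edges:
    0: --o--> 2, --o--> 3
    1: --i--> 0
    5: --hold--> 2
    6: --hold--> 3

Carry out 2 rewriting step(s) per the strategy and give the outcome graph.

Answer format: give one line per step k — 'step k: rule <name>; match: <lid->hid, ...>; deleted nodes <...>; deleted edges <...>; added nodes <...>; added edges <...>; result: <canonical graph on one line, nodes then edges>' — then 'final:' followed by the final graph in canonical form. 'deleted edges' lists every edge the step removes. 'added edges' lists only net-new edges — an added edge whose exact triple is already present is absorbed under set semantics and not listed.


step 1: rule r1; match: 0->3, 1->1, 2->2, 3->7; deleted nodes 7; deleted edges (7,1,hold); added nodes 10; added edges (10,2,hold); result: nodes: 0:s, 1:s, 2:s, 3:q1, 6:q2, 9:dot, 10:dot edges: (0,6,i); (1,3,i); (3,2,o); (6,1,o); (6,2,o); (9,1,hold); (10,2,hold)
step 2: rule r1; match: 0->3, 1->1, 2->2, 3->9; deleted nodes 9; deleted edges (9,1,hold); added nodes 11; added edges (11,2,hold); result: nodes: 0:s, 1:s, 2:s, 3:q1, 6:q2, 10:dot, 11:dot edges: (0,6,i); (1,3,i); (3,2,o); (6,1,o); (6,2,o); (10,2,hold); (11,2,hold)
final:
nodes: 0:s, 1:s, 2:s, 3:q1, 6:q2, 10:dot, 11:dot
edges: (0,6,i); (1,3,i); (3,2,o); (6,1,o); (6,2,o); (10,2,hold); (11,2,hold)


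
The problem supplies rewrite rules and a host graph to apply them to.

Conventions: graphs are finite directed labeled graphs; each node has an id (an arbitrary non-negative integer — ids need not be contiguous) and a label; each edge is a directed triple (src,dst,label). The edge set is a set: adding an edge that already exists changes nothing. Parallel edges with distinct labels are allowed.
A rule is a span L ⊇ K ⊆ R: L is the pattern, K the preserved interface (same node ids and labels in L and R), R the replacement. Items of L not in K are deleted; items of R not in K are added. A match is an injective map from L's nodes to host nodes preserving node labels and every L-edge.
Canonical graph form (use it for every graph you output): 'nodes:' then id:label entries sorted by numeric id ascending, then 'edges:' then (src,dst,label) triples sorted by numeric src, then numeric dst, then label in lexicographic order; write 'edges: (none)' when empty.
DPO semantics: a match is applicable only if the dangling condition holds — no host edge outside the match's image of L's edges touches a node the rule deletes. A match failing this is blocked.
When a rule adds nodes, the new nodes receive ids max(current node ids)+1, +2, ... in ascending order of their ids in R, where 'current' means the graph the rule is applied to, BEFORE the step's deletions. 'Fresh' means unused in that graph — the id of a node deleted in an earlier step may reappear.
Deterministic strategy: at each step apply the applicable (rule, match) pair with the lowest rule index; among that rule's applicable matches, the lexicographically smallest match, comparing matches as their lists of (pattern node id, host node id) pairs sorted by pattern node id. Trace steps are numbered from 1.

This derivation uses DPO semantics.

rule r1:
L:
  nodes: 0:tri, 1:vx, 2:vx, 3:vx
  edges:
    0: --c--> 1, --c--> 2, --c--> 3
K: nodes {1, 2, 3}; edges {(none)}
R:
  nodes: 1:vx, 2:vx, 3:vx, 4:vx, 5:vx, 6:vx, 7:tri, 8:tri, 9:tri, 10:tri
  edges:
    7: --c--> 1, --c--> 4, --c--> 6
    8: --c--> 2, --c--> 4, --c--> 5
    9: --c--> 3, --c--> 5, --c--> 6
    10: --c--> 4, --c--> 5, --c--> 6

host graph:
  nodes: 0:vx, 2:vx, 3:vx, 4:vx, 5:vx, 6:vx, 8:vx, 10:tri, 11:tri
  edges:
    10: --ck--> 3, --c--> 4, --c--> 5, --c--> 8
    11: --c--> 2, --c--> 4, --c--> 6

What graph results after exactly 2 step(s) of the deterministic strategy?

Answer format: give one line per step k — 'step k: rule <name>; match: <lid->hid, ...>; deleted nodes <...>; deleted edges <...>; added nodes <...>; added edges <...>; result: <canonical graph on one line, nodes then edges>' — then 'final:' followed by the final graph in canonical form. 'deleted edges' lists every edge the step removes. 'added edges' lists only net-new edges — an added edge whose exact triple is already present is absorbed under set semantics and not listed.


step 1: rule r1; match: 0->11, 1->2, 2->4, 3->6; deleted nodes 11; deleted edges (11,2,c); (11,4,c); (11,6,c); added nodes 12, 13, 14, 15, 16, 17, 18; added edges (15,2,c); (15,12,c); (15,14,c); (16,4,c); (16,12,c); (16,13,c); (17,6,c); (17,13,c); (17,14,c); (18,12,c); (18,13,c); (18,14,c); result: nodes: 0:vx, 2:vx, 3:vx, 4:vx, 5:vx, 6:vx, 8:vx, 10:tri, 12:vx, 13:vx, 14:vx, 15:tri, 16:tri, 17:tri, 18:tri edges: (10,3,ck); (10,4,c); (10,5,c); (10,8,c); (15,2,c); (15,12,c); (15,14,c); (16,4,c); (16,12,c); (16,13,c); (17,6,c); (17,13,c); (17,14,c); (18,12,c); (18,13,c); (18,14,c)
step 2: rule r1; match: 0->15, 1->2, 2->12, 3->14; deleted nodes 15; deleted edges (15,2,c); (15,12,c); (15,14,c); added nodes 19, 20, 21, 22, 23, 24, 25; added edges (22,2,c); (22,19,c); (22,21,c); (23,12,c); (23,19,c); (23,20,c); (24,14,c); (24,20,c); (24,21,c); (25,19,c); (25,20,c); (25,21,c); result: nodes: 0:vx, 2:vx, 3:vx, 4:vx, 5:vx, 6:vx, 8:vx, 10:tri, 12:vx, 13:vx, 14:vx, 16:tri, 17:tri, 18:tri, 19:vx, 20:vx, 21:vx, 22:tri, 23:tri, 24:tri, 25:tri edges: (10,3,ck); (10,4,c); (10,5,c); (10,8,c); (16,4,c); (16,12,c); (16,13,c); (17,6,c); (17,13,c); (17,14,c); (18,12,c); (18,13,c); (18,14,c); (22,2,c); (22,19,c); (22,21,c); (23,12,c); (23,19,c); (23,20,c); (24,14,c); (24,20,c); (24,21,c); (25,19,c); (25,20,c); (25,21,c)
final:
nodes: 0:vx, 2:vx, 3:vx, 4:vx, 5:vx, 6:vx, 8:vx, 10:tri, 12:vx, 13:vx, 14:vx, 16:tri, 17:tri, 18:tri, 19:vx, 20:vx, 21:vx, 22:tri, 23:tri, 24:tri, 25:tri
edges: (10,3,ck); (10,4,c); (10,5,c); (10,8,c); (16,4,c); (16,12,c); (16,13,c); (17,6,c); (17,13,c); (17,14,c); (18,12,c); (18,13,c); (18,14,c); (22,2,c); (22,19,c); (22,21,c); (23,12,c); (23,19,c); (23,20,c); (24,14,c); (24,20,c); (24,21,c); (25,19,c); (25,20,c); (25,21,c)


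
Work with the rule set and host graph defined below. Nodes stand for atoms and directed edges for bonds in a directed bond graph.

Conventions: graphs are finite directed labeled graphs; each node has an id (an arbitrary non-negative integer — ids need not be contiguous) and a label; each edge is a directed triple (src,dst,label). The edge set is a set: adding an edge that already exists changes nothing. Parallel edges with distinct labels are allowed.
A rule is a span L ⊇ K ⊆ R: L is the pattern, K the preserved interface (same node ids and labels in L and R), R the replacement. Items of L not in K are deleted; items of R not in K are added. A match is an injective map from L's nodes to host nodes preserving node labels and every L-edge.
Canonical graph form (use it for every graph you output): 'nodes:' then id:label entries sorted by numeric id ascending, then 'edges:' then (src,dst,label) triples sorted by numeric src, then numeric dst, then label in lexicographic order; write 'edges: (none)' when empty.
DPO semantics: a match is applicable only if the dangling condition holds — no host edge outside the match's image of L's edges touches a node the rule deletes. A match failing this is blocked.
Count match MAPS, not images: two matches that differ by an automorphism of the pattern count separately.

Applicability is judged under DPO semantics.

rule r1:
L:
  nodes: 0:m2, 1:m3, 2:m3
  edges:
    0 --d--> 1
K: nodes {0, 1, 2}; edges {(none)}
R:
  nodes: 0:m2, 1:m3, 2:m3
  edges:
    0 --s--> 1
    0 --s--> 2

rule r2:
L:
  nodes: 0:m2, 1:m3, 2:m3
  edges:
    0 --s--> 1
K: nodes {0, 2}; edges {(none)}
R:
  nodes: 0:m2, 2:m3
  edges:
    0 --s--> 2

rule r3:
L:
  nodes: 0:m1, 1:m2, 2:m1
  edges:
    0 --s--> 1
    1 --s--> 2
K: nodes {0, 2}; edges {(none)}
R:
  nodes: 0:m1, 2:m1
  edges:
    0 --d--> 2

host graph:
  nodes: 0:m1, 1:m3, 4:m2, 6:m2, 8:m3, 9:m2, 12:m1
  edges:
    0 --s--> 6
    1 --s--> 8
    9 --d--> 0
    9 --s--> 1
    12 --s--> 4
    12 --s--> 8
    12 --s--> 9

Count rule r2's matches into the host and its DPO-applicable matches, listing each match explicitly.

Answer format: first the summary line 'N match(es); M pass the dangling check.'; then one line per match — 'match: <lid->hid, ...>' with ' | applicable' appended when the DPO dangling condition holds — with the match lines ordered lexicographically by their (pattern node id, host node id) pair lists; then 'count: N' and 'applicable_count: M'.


1 match(es); 0 pass the dangling check.
match: 0->9, 1->1, 2->8
count: 1
applicable_count: 0


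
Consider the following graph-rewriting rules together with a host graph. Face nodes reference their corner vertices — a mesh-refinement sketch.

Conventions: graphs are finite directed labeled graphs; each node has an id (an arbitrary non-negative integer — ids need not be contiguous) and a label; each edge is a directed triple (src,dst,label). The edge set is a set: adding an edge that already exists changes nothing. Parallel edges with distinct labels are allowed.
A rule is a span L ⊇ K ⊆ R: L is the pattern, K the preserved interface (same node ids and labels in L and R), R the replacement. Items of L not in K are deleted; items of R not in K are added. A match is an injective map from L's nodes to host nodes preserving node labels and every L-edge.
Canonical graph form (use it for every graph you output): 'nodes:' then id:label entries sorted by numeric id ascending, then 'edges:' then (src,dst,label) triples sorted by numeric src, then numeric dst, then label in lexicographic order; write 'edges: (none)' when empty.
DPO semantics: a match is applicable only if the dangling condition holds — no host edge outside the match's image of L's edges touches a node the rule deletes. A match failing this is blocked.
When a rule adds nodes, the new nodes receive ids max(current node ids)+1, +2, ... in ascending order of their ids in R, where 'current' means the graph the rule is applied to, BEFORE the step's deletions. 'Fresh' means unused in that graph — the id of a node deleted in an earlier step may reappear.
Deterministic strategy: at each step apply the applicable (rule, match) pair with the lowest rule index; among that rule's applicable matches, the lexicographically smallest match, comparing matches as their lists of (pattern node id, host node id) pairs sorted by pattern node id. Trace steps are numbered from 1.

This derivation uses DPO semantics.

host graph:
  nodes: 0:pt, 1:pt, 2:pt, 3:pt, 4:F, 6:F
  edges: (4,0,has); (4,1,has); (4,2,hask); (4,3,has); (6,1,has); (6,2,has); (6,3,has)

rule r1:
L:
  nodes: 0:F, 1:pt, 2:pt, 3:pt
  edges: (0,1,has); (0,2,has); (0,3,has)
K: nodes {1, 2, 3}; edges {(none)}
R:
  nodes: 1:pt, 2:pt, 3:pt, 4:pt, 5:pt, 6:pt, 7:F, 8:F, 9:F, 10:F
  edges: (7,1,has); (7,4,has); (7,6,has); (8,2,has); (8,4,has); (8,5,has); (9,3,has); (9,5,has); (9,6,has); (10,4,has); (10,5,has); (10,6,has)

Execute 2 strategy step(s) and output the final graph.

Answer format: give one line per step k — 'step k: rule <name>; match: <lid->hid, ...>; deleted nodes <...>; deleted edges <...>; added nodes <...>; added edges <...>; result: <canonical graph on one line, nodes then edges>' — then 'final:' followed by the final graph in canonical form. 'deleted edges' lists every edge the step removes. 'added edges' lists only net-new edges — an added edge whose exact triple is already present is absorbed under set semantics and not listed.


step 1: rule r1; match: 0->6, 1->1, 2->2, 3->3; deleted nodes 6; deleted edges (6,1,has); (6,2,has); (6,3,has); added nodes 7, 8, 9, 10, 11, 12, 13; added edges (10,1,has); (10,7,has); (10,9,has); (11,2,has); (11,7,has); (11,8,has); (12,3,has); (12,8,has); (12,9,has); (13,7,has); (13,8,has); (13,9,has); result: nodes: 0:pt, 1:pt, 2:pt, 3:pt, 4:F, 7:pt, 8:pt, 9:pt, 10:F, 11:F, 12:F, 13:F edges: (4,0,has); (4,1,has); (4,2,hask); (4,3,has); (10,1,has); (10,7,has); (10,9,has); (11,2,has); (11,7,has); (11,8,has); (12,3,has); (12,8,has); (12,9,has); (13,7,has); (13,8,has); (13,9,has)
step 2: rule r1; match: 0->10, 1->1, 2->7, 3->9; deleted nodes 10; deleted edges (10,1,has); (10,7,has); (10,9,has); added nodes 14, 15, 16, 17, 18, 19, 20; added edges (17,1,has); (17,14,has); (17,16,has); (18,7,has); (18,14,has); (18,15,has); (19,9,has); (19,15,has); (19,16,has); (20,14,has); (20,15,has); (20,16,has); result: nodes: 0:pt, 1:pt, 2:pt, 3:pt, 4:F, 7:pt, 8:pt, 9:pt, 11:F, 12:F, 13:F, 14:pt, 15:pt, 16:pt, 17:F, 18:F, 19:F, 20:F edges: (4,0,has); (4,1,has); (4,2,hask); (4,3,has); (11,2,has); (11,7,has); (11,8,has); (12,3,has); (12,8,has); (12,9,has); (13,7,has); (13,8,has); (13,9,has); (17,1,has); (17,14,has); (17,16,has); (18,7,has); (18,14,has); (18,15,has); (19,9,has); (19,15,has); (19,16,has); (20,14,has); (20,15,has); (20,16,has)
final:
nodes: 0:pt, 1:pt, 2:pt, 3:pt, 4:F, 7:pt, 8:pt, 9:pt, 11:F, 12:F, 13:F, 14:pt, 15:pt, 16:pt, 17:F, 18:F, 19:F, 20:F
edges: (4,0,has); (4,1,has); (4,2,hask); (4,3,has); (11,2,has); (11,7,has); (11,8,has); (12,3,has); (12,8,has); (12,9,has); (13,7,has); (13,8,has); (13,9,has); (17,1,has); (17,14,has); (17,16,has); (18,7,has); (18,14,has); (18,15,has); (19,9,has); (19,15,has); (19,16,has); (20,14,has); (20,15,has); (20,16,has)
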